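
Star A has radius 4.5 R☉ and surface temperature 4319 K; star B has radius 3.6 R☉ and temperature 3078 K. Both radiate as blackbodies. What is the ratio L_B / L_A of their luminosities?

L = 4πR²σT⁴ ∝ R²T⁴, so L_B/L_A = (3.6/4.5)² × (3078/4319)⁴ = 0.640 × 0.258 = 0.165.

L_B/L_A ≈ 0.165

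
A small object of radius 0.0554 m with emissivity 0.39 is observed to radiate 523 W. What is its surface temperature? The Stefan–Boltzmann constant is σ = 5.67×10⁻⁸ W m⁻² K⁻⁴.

T ≈ 885 K

A = 4πr² = 4π × (0.0554)² = 0.0386 m².
From P = εσAT⁴, T = (P / εσA)^(1/4) = (523 / (0.39 × 5.67×10⁻⁸ × 0.0386))^(1/4).
T = (6.13×10^11)^(1/4) = 885 K.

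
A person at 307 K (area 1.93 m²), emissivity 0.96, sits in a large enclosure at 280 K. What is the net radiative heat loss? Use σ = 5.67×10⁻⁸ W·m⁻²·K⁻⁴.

Q ≈ 287 W

Q = εσA(T⁴ − T_s⁴). T⁴ − T_s⁴ = (307)⁴ − (280)⁴ = 8.88×10^9 − 6.15×10^9 = 2.74×10^9 K⁴.
Q = 0.96 × 5.67×10⁻⁸ × 1.93 × 2.74×10^9 = 287 W.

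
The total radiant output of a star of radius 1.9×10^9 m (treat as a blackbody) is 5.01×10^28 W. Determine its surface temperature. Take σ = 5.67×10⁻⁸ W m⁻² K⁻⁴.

A = 4πr² = 4π × (1.9×10^9)² = 4.54×10^19 m².
From P = σAT⁴, T = (P / σA)^(1/4) = (5.01×10^28 / (5.67×10⁻⁸ × 4.54×10^19))^(1/4).
T = (1.95×10^16)^(1/4) = 11800 K.

T ≈ 11800 K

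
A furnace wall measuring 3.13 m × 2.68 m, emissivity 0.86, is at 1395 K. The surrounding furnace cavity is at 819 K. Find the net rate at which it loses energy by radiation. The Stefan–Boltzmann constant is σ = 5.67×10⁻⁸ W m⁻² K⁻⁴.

A = 3.13 × 2.68 = 8.39 m².
Q = εσA(T⁴ − T_s⁴). T⁴ − T_s⁴ = (1395)⁴ − (819)⁴ = 3.79×10^12 − 4.50×10^11 = 3.34×10^12 K⁴.
Q = 0.86 × 5.67×10⁻⁸ × 8.39 × 3.34×10^12 = 1.36×10^6 W.

Q ≈ 1.36×10^6 W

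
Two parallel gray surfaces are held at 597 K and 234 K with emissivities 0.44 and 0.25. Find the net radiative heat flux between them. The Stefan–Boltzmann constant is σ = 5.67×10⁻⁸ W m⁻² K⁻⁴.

q ≈ 1330 W/m²

For two large parallel gray plates, q = σ(T₁⁴ − T₂⁴) / (1/ε₁ + 1/ε₂ − 1).
1/ε₁ + 1/ε₂ − 1 = 1/0.44 + 1/0.25 − 1 = 5.273.
T₁⁴ − T₂⁴ = 1.27×10^11 − 3.00×10^9 = 1.24×10^11 K⁴.
q = 5.67×10⁻⁸ × 1.24×10^11 / 5.273 = 1330 W/m².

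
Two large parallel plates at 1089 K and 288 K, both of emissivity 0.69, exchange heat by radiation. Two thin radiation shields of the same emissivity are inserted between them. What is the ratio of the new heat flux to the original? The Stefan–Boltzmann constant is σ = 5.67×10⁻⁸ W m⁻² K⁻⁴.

ratio ≈ 0.333

With N identical shields there are N+1 = 3 gaps in series, each with the same radiative resistance, so the flux falls to 1/(N+1) of its unshielded value.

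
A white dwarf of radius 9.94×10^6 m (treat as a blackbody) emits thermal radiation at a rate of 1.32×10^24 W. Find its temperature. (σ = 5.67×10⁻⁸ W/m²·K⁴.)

T ≈ 11700 K

A = 4πr² = 4π × (9.94×10^6)² = 1.24×10^15 m².
From P = σAT⁴, T = (P / σA)^(1/4) = (1.32×10^24 / (5.67×10⁻⁸ × 1.24×10^15))^(1/4).
T = (1.88×10^16)^(1/4) = 11700 K.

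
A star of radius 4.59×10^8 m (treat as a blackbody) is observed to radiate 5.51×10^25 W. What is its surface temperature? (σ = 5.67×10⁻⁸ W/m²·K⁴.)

A = 4πr² = 4π × (4.59×10^8)² = 2.65×10^18 m².
From P = σAT⁴, T = (P / σA)^(1/4) = (5.51×10^25 / (5.67×10⁻⁸ × 2.65×10^18))^(1/4).
T = (3.67×10^14)^(1/4) = 4380 K.

T ≈ 4380 K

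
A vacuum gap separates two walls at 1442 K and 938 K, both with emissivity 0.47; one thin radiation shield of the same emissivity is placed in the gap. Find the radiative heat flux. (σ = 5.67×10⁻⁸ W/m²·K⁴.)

q ≈ 30900 W/m²

Each of the 2 gaps contributes resistance (2/ε − 1) = 2/0.47 − 1 = 3.255; total = 6.511.
q = σ(T₁⁴ − T₂⁴) / 6.511 = 5.67×10⁻⁸ × 3.55×10^12 / 6.511 = 30900 W/m².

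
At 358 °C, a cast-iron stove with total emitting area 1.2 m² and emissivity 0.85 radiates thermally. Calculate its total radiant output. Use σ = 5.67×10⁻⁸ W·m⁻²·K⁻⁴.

358 °C = 631 K.
Stefan–Boltzmann: P = εσAT⁴ = 0.85 × 5.67×10⁻⁸ × 1.20 × (631)⁴ = 0.85 × 5.67×10⁻⁸ × 1.20 × 1.59×10^11.
P = 9170 W.

P ≈ 9170 W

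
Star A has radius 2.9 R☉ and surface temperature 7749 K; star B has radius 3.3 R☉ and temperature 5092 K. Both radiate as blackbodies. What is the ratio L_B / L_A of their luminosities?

L = 4πR²σT⁴ ∝ R²T⁴, so L_B/L_A = (3.3/2.9)² × (5092/7749)⁴ = 1.29 × 0.186 = 0.241.

L_B/L_A ≈ 0.241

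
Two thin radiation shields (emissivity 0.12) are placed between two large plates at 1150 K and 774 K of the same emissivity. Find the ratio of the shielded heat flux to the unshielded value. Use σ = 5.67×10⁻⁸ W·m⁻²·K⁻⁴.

ratio ≈ 0.333

With N identical shields there are N+1 = 3 gaps in series, each with the same radiative resistance, so the flux falls to 1/(N+1) of its unshielded value.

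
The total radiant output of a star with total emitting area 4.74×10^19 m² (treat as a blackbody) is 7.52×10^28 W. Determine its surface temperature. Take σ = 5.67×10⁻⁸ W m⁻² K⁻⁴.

From P = σAT⁴, T = (P / σA)^(1/4) = (7.52×10^28 / (5.67×10⁻⁸ × 4.74×10^19))^(1/4).
T = (2.80×10^16)^(1/4) = 12900 K.

T ≈ 12900 K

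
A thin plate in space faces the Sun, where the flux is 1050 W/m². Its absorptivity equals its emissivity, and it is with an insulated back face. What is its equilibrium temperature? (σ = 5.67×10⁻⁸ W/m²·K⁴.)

T ≈ 369 K

Absorbed flux αS = emitted flux εσT⁴ (one radiating face); with α = ε, T = (S/σ)^(1/4).
T = (1050 / 5.67×10⁻⁸)^(1/4) = (1.85×10^10)^(1/4).
T = 369 K.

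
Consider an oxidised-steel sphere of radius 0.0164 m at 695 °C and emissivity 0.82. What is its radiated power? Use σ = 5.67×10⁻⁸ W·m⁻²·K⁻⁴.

P ≈ 138 W

A = 4πr² = 4π × (0.0164)² = 3.38×10^-3 m².
695 °C = 968 K.
P = εσAT⁴ = 0.82 × 5.67×10⁻⁸ × 3.38×10^-3 × (968)⁴ = 0.82 × 5.67×10⁻⁸ × 3.38×10^-3 × 8.78×10^11.
P = 138 W.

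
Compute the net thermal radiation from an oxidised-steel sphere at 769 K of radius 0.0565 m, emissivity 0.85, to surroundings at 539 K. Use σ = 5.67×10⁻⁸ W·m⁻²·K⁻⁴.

Q ≈ 513 W

A = 4πr² = 4π × (0.0565)² = 0.0401 m².
Q = εσA(T⁴ − T_s⁴). T⁴ − T_s⁴ = (769)⁴ − (539)⁴ = 3.50×10^11 − 8.44×10^10 = 2.65×10^11 K⁴.
Q = 0.85 × 5.67×10⁻⁸ × 0.0401 × 2.65×10^11 = 513 W.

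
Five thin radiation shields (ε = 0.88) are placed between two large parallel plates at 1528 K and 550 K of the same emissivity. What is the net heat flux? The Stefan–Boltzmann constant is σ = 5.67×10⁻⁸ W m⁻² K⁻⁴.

q ≈ 39800 W/m²

Each of the 6 gaps contributes resistance (2/ε − 1) = 2/0.88 − 1 = 1.273; total = 7.636.
q = σ(T₁⁴ − T₂⁴) / 7.636 = 5.67×10⁻⁸ × 5.36×10^12 / 7.636 = 39800 W/m².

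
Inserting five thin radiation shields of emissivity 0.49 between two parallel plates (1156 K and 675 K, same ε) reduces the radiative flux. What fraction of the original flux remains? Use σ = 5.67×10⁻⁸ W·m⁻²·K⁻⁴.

ratio ≈ 0.167

With N identical shields there are N+1 = 6 gaps in series, each with the same radiative resistance, so the flux falls to 1/(N+1) of its unshielded value.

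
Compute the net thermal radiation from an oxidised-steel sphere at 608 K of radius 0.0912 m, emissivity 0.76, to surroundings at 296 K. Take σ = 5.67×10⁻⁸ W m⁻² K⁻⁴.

A = 4πr² = 4π × (0.0912)² = 0.105 m².
Q = εσA(T⁴ − T_s⁴). T⁴ − T_s⁴ = (608)⁴ − (296)⁴ = 1.37×10^11 − 7.68×10^9 = 1.29×10^11 K⁴.
Q = 0.76 × 5.67×10⁻⁸ × 0.105 × 1.29×10^11 = 581 W.

Q ≈ 581 W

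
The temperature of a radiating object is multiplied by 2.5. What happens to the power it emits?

P ∝ T⁴, so the power scales as (2.5)⁴ = 39.1.

factor ≈ 39.1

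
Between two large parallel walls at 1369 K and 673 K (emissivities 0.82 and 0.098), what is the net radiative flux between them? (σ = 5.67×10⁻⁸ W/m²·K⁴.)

q ≈ 18000 W/m²

For two large parallel gray plates, q = σ(T₁⁴ − T₂⁴) / (1/ε₁ + 1/ε₂ − 1).
1/ε₁ + 1/ε₂ − 1 = 1/0.82 + 1/0.098 − 1 = 10.42.
T₁⁴ − T₂⁴ = 3.51×10^12 − 2.05×10^11 = 3.31×10^12 K⁴.
q = 5.67×10⁻⁸ × 3.31×10^12 / 10.42 = 18000 W/m².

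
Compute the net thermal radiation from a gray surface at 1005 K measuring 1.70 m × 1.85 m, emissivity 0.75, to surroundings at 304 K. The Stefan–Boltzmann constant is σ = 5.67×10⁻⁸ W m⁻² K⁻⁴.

Q ≈ 1.35×10^5 W

A = 1.70 × 1.85 = 3.15 m².
Q = εσA(T⁴ − T_s⁴). T⁴ − T_s⁴ = (1005)⁴ − (304)⁴ = 1.02×10^12 − 8.54×10^9 = 1.01×10^12 K⁴.
Q = 0.75 × 5.67×10⁻⁸ × 3.15 × 1.01×10^12 = 1.35×10^5 W.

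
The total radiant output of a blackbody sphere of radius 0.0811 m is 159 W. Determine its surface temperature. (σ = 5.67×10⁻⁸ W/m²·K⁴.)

T ≈ 429 K

A = 4πr² = 4π × (0.0811)² = 0.0827 m².
From P = σAT⁴, T = (P / σA)^(1/4) = (159 / (5.67×10⁻⁸ × 0.0827))^(1/4).
T = (3.39×10^10)^(1/4) = 429 K.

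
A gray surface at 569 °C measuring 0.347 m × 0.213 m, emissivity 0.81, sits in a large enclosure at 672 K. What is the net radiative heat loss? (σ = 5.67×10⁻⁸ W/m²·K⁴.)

Q ≈ 1010 W

A = 0.347 × 0.213 = 0.0739 m².
Convert: 569 °C = 842 K.
Q = εσA(T⁴ − T_s⁴). T⁴ − T_s⁴ = (842)⁴ − (672)⁴ = 5.03×10^11 − 2.04×10^11 = 2.99×10^11 K⁴.
Q = 0.81 × 5.67×10⁻⁸ × 0.0739 × 2.99×10^11 = 1010 W.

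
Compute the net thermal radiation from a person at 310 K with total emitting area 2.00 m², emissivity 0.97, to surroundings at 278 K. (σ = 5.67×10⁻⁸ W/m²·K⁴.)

Q ≈ 359 W

Q = εσA(T⁴ − T_s⁴). T⁴ − T_s⁴ = (310)⁴ − (278)⁴ = 9.24×10^9 − 5.97×10^9 = 3.26×10^9 K⁴.
Q = 0.97 × 5.67×10⁻⁸ × 2.00 × 3.26×10^9 = 359 W.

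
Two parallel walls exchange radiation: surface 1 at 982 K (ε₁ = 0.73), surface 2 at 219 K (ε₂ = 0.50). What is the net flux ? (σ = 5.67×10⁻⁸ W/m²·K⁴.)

For two large parallel gray plates, q = σ(T₁⁴ − T₂⁴) / (1/ε₁ + 1/ε₂ − 1).
1/ε₁ + 1/ε₂ − 1 = 1/0.73 + 1/0.50 − 1 = 2.370.
T₁⁴ − T₂⁴ = 9.30×10^11 − 2.30×10^9 = 9.28×10^11 K⁴.
q = 5.67×10⁻⁸ × 9.28×10^11 / 2.370 = 22200 W/m².

q ≈ 22200 W/m²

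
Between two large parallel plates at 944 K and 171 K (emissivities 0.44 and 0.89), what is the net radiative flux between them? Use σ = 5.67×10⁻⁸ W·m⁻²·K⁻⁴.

q ≈ 18800 W/m²

For two large parallel gray plates, q = σ(T₁⁴ − T₂⁴) / (1/ε₁ + 1/ε₂ − 1).
1/ε₁ + 1/ε₂ − 1 = 1/0.44 + 1/0.89 − 1 = 2.396.
T₁⁴ − T₂⁴ = 7.94×10^11 − 8.55×10^8 = 7.93×10^11 K⁴.
q = 5.67×10⁻⁸ × 7.93×10^11 / 2.396 = 18800 W/m².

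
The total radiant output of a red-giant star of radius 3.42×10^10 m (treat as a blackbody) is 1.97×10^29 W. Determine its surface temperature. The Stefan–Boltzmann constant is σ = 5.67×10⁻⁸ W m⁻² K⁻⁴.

T ≈ 3920 K

A = 4πr² = 4π × (3.42×10^10)² = 1.47×10^22 m².
From P = σAT⁴, T = (P / σA)^(1/4) = (1.97×10^29 / (5.67×10⁻⁸ × 1.47×10^22))^(1/4).
T = (2.36×10^14)^(1/4) = 3920 K.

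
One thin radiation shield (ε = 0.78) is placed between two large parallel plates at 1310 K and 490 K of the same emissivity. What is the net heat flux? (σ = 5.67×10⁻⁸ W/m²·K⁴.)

Each of the 2 gaps contributes resistance (2/ε − 1) = 2/0.78 − 1 = 1.564; total = 3.128.
q = σ(T₁⁴ − T₂⁴) / 3.128 = 5.67×10⁻⁸ × 2.89×10^12 / 3.128 = 52300 W/m².

q ≈ 52300 W/m²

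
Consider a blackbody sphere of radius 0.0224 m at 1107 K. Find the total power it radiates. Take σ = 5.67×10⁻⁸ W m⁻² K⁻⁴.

P ≈ 537 W

A = 4πr² = 4π × (0.0224)² = 6.31×10^-3 m².
P = σAT⁴ = 5.67×10⁻⁸ × 6.31×10^-3 × (1107)⁴ = 5.67×10⁻⁸ × 6.31×10^-3 × 1.50×10^12.
P = 537 W.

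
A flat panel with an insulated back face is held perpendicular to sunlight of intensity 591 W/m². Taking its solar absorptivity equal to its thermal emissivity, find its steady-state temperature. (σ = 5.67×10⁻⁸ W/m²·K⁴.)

Absorbed flux αS = emitted flux εσT⁴ (one radiating face); with α = ε, T = (S/σ)^(1/4).
T = (591 / 5.67×10⁻⁸)^(1/4) = (1.04×10^10)^(1/4).
T = 320 K.

T ≈ 320 K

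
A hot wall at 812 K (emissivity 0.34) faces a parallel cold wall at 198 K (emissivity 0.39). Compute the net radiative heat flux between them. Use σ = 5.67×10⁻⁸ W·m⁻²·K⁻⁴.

q ≈ 5450 W/m²

For two large parallel gray plates, q = σ(T₁⁴ − T₂⁴) / (1/ε₁ + 1/ε₂ − 1).
1/ε₁ + 1/ε₂ − 1 = 1/0.34 + 1/0.39 − 1 = 4.505.
T₁⁴ − T₂⁴ = 4.35×10^11 − 1.54×10^9 = 4.33×10^11 K⁴.
q = 5.67×10⁻⁸ × 4.33×10^11 / 4.505 = 5450 W/m².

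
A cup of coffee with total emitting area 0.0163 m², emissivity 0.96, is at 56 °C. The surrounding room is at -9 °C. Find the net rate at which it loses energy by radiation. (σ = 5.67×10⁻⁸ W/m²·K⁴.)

Convert: 56 °C = 329 K; -9 °C = 264 K.
Q = εσA(T⁴ − T_s⁴). T⁴ − T_s⁴ = (329)⁴ − (264)⁴ = 1.17×10^10 − 4.86×10^9 = 6.86×10^9 K⁴.
Q = 0.96 × 5.67×10⁻⁸ × 0.0163 × 6.86×10^9 = 6.09 W.

Q ≈ 6.09 W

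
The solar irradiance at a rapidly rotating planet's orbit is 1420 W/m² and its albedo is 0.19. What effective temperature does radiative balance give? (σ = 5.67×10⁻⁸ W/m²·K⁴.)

Power absorbed = (1−a)S·πR²; power emitted = 4πR²σT⁴. Equating and cancelling πR²:
T = ((1−a)S / 4σ)^(1/4) = (1150 / (4 × 5.67×10⁻⁸))^(1/4) = (5.07×10^9)^(1/4).
T = 267 K.

T ≈ 267 K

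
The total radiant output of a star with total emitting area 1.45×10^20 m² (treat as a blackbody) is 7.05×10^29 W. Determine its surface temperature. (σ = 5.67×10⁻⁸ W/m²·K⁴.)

T ≈ 17100 K

From P = σAT⁴, T = (P / σA)^(1/4) = (7.05×10^29 / (5.67×10⁻⁸ × 1.45×10^20))^(1/4).
T = (8.58×10^16)^(1/4) = 17100 K.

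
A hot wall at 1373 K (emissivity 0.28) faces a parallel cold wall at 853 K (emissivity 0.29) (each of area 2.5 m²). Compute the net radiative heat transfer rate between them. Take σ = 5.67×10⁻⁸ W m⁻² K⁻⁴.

For two large parallel gray plates, q = σ(T₁⁴ − T₂⁴) / (1/ε₁ + 1/ε₂ − 1).
1/ε₁ + 1/ε₂ − 1 = 1/0.28 + 1/0.29 − 1 = 6.020.
T₁⁴ − T₂⁴ = 3.55×10^12 − 5.29×10^11 = 3.02×10^12 K⁴.
q = 5.67×10⁻⁸ × 3.02×10^12 / 6.020 = 28500 W/m².
Q = q·A = 28500 × 2.5 = 71200 W.

Q ≈ 71200 W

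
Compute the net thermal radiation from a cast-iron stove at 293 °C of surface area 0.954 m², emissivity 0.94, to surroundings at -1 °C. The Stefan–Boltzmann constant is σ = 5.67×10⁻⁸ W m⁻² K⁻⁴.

Convert: 293 °C = 566 K; -1 °C = 272 K.
Q = εσA(T⁴ − T_s⁴). T⁴ − T_s⁴ = (566)⁴ − (272)⁴ = 1.03×10^11 − 5.47×10^9 = 9.72×10^10 K⁴.
Q = 0.94 × 5.67×10⁻⁸ × 0.954 × 9.72×10^10 = 4940 W.

Q ≈ 4940 W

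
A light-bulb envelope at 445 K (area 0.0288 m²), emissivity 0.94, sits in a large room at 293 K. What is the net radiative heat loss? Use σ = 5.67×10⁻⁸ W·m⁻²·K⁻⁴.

Q = εσA(T⁴ − T_s⁴). T⁴ − T_s⁴ = (445)⁴ − (293)⁴ = 3.92×10^10 − 7.37×10^9 = 3.18×10^10 K⁴.
Q = 0.94 × 5.67×10⁻⁸ × 0.0288 × 3.18×10^10 = 48.9 W.

Q ≈ 48.9 W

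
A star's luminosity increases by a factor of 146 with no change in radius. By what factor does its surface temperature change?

P ∝ T⁴ ⇒ T ∝ P^(1/4), so T scales by (146)^(1/4) = 3.48.

factor ≈ 3.48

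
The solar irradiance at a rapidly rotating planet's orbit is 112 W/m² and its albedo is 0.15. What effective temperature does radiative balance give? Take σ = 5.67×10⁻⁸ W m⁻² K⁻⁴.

T ≈ 143 K

Power absorbed = (1−a)S·πR²; power emitted = 4πR²σT⁴. Equating and cancelling πR²:
T = ((1−a)S / 4σ)^(1/4) = (95.2 / (4 × 5.67×10⁻⁸))^(1/4) = (4.20×10^8)^(1/4).
T = 143 K.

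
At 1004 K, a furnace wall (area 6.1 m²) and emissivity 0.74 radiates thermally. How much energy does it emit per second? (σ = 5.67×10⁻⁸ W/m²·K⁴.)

Stefan–Boltzmann: P = εσAT⁴ = 0.74 × 5.67×10⁻⁸ × 6.10 × (1004)⁴ = 0.74 × 5.67×10⁻⁸ × 6.10 × 1.02×10^12.
P = 2.60×10^5 W.

P ≈ 2.60×10^5 W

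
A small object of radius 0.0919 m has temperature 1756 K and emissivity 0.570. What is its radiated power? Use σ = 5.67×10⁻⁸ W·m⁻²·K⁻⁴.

P ≈ 32600 W

A = 4πr² = 4π × (0.0919)² = 0.106 m².
P = εσAT⁴ = 0.570 × 5.67×10⁻⁸ × 0.106 × (1756)⁴ = 0.570 × 5.67×10⁻⁸ × 0.106 × 9.51×10^12.
P = 32600 W.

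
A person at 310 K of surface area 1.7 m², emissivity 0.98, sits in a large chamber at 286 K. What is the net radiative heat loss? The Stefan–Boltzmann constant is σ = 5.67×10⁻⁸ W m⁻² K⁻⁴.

Q ≈ 240 W

Q = εσA(T⁴ − T_s⁴). T⁴ − T_s⁴ = (310)⁴ − (286)⁴ = 9.24×10^9 − 6.69×10^9 = 2.54×10^9 K⁴.
Q = 0.98 × 5.67×10⁻⁸ × 1.70 × 2.54×10^9 = 240 W.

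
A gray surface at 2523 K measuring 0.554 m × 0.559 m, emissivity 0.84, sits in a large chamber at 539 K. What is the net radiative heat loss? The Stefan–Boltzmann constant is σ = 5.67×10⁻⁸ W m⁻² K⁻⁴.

Q ≈ 5.96×10^5 W

A = 0.554 × 0.559 = 0.310 m².
Q = εσA(T⁴ − T_s⁴). T⁴ − T_s⁴ = (2523)⁴ − (539)⁴ = 4.05×10^13 − 8.44×10^10 = 4.04×10^13 K⁴.
Q = 0.84 × 5.67×10⁻⁸ × 0.310 × 4.04×10^13 = 5.96×10^5 W.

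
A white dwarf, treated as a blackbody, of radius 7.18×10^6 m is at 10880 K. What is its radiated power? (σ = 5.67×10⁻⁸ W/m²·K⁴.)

P ≈ 5.15×10^23 W

A = 4πr² = 4π × (7.18×10^6)² = 6.48×10^14 m².
P = σAT⁴ = 5.67×10⁻⁸ × 6.48×10^14 × (10880)⁴ = 5.67×10⁻⁸ × 6.48×10^14 × 1.40×10^16.
P = 5.15×10^23 W.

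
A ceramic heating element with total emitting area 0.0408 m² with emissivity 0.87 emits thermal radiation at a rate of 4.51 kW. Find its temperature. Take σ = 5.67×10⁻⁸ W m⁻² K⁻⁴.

From P = εσAT⁴, T = (P / εσA)^(1/4) = (4510 / (0.87 × 5.67×10⁻⁸ × 0.0408))^(1/4).
T = (2.24×10^12)^(1/4) = 1220 K.

T ≈ 1220 K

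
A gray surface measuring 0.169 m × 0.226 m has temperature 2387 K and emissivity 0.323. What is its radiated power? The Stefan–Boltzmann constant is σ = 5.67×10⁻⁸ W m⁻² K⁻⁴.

P ≈ 22700 W

A = 0.169 × 0.226 = 0.0382 m².
Stefan–Boltzmann: P = εσAT⁴ = 0.323 × 5.67×10⁻⁸ × 0.0382 × (2387)⁴ = 0.323 × 5.67×10⁻⁸ × 0.0382 × 3.25×10^13.
P = 22700 W.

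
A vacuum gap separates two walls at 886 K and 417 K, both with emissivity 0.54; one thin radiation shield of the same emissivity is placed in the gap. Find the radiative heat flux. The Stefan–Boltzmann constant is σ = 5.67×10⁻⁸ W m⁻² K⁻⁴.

q ≈ 6140 W/m²

Each of the 2 gaps contributes resistance (2/ε − 1) = 2/0.54 − 1 = 2.704; total = 5.407.
q = σ(T₁⁴ − T₂⁴) / 5.407 = 5.67×10⁻⁸ × 5.86×10^11 / 5.407 = 6140 W/m².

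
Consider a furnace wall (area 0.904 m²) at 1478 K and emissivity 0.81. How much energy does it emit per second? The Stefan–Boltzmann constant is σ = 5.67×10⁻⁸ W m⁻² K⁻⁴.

P = εσAT⁴ = 0.81 × 5.67×10⁻⁸ × 0.904 × (1478)⁴ = 0.81 × 5.67×10⁻⁸ × 0.904 × 4.77×10^12.
P = 1.98×10^5 W.

P ≈ 1.98×10^5 W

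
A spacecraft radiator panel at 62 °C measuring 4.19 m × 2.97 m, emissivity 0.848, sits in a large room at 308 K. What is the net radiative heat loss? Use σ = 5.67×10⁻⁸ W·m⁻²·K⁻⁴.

Q ≈ 2150 W

A = 4.19 × 2.97 = 12.4 m².
Convert: 62 °C = 335 K.
Q = εσA(T⁴ − T_s⁴). T⁴ − T_s⁴ = (335)⁴ − (308)⁴ = 1.26×10^10 − 9.00×10^9 = 3.60×10^9 K⁴.
Q = 0.848 × 5.67×10⁻⁸ × 12.4 × 3.60×10^9 = 2150 W.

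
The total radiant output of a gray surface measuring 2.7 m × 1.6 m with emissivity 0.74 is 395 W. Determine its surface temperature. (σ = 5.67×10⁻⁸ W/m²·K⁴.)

T ≈ 216 K

A = 2.7 × 1.6 = 4.32 m².
From P = εσAT⁴, T = (P / εσA)^(1/4) = (395 / (0.74 × 5.67×10⁻⁸ × 4.32))^(1/4).
T = (2.18×10^9)^(1/4) = 216 K.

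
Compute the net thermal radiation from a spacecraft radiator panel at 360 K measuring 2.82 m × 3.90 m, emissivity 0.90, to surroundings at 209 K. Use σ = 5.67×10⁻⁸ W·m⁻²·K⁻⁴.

Q ≈ 8360 W

A = 2.82 × 3.90 = 11.0 m².
Q = εσA(T⁴ − T_s⁴). T⁴ − T_s⁴ = (360)⁴ − (209)⁴ = 1.68×10^10 − 1.91×10^9 = 1.49×10^10 K⁴.
Q = 0.90 × 5.67×10⁻⁸ × 11.0 × 1.49×10^10 = 8360 W.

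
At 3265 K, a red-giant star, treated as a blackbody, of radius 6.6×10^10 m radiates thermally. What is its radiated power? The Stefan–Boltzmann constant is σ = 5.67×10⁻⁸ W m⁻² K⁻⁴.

P ≈ 3.53×10^29 W

A = 4πr² = 4π × (6.6×10^10)² = 5.47×10^22 m².
P = σAT⁴ = 5.67×10⁻⁸ × 5.47×10^22 × (3265)⁴ = 5.67×10⁻⁸ × 5.47×10^22 × 1.14×10^14.
P = 3.53×10^29 W.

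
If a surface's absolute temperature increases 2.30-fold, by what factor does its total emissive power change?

P ∝ T⁴, so the power scales as (2.30)⁴ = 28.0.

factor ≈ 28.0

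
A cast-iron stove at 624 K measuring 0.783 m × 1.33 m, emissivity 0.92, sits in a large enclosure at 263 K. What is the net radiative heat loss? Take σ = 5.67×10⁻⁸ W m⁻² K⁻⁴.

A = 0.783 × 1.33 = 1.04 m².
Q = εσA(T⁴ − T_s⁴). T⁴ − T_s⁴ = (624)⁴ − (263)⁴ = 1.52×10^11 − 4.78×10^9 = 1.47×10^11 K⁴.
Q = 0.92 × 5.67×10⁻⁸ × 1.04 × 1.47×10^11 = 7980 W.

Q ≈ 7980 W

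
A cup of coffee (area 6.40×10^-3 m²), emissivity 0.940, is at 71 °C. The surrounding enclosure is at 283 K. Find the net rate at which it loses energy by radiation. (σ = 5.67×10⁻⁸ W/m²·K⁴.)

Q ≈ 2.59 W

Convert: 71 °C = 344 K.
Q = εσA(T⁴ − T_s⁴). T⁴ − T_s⁴ = (344)⁴ − (283)⁴ = 1.40×10^10 − 6.41×10^9 = 7.59×10^9 K⁴.
Q = 0.940 × 5.67×10⁻⁸ × 6.40×10^-3 × 7.59×10^9 = 2.59 W.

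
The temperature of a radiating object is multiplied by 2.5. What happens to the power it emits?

P ∝ T⁴, so the power scales as (2.5)⁴ = 39.1.

factor ≈ 39.1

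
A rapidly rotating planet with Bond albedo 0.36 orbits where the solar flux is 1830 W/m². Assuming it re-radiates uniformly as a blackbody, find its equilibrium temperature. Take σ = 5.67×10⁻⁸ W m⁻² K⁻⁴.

Power absorbed = (1−a)S·πR²; power emitted = 4πR²σT⁴. Equating and cancelling πR²:
T = ((1−a)S / 4σ)^(1/4) = (1170 / (4 × 5.67×10⁻⁸))^(1/4) = (5.16×10^9)^(1/4).
T = 268 K.

T ≈ 268 K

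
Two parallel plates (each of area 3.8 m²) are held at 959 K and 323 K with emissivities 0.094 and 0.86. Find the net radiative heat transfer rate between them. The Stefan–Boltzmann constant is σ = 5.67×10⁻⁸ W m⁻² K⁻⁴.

For two large parallel gray plates, q = σ(T₁⁴ − T₂⁴) / (1/ε₁ + 1/ε₂ − 1).
1/ε₁ + 1/ε₂ − 1 = 1/0.094 + 1/0.86 − 1 = 10.80.
T₁⁴ − T₂⁴ = 8.46×10^11 − 1.09×10^10 = 8.35×10^11 K⁴.
q = 5.67×10⁻⁸ × 8.35×10^11 / 10.80 = 4380 W/m².
Q = q·A = 4380 × 3.8 = 16700 W.

Q ≈ 16700 W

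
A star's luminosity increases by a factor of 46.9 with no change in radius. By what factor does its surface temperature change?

factor ≈ 2.62

P ∝ T⁴ ⇒ T ∝ P^(1/4), so T scales by (46.9)^(1/4) = 2.62.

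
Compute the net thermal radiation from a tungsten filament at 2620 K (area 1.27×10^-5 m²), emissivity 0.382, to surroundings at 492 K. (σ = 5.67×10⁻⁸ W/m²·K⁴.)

Q ≈ 12.9 W

Q = εσA(T⁴ − T_s⁴). T⁴ − T_s⁴ = (2620)⁴ − (492)⁴ = 4.71×10^13 − 5.86×10^10 = 4.71×10^13 K⁴.
Q = 0.382 × 5.67×10⁻⁸ × 1.27×10^-5 × 4.71×10^13 = 12.9 W.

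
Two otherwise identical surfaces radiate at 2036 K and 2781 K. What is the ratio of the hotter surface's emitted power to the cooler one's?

ratio ≈ 3.48

P ∝ T⁴, so the ratio is (2781/2036)⁴ = (1.366)⁴ = 3.48.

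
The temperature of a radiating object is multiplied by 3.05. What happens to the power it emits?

P ∝ T⁴, so the power scales as (3.05)⁴ = 86.5.

factor ≈ 86.5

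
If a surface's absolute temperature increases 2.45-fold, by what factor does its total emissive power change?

P ∝ T⁴, so the power scales as (2.45)⁴ = 36.0.

factor ≈ 36.0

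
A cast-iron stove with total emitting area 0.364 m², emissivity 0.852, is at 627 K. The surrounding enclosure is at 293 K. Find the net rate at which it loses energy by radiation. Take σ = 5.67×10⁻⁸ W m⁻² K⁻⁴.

Q ≈ 2590 W

Q = εσA(T⁴ − T_s⁴). T⁴ − T_s⁴ = (627)⁴ − (293)⁴ = 1.55×10^11 − 7.37×10^9 = 1.47×10^11 K⁴.
Q = 0.852 × 5.67×10⁻⁸ × 0.364 × 1.47×10^11 = 2590 W.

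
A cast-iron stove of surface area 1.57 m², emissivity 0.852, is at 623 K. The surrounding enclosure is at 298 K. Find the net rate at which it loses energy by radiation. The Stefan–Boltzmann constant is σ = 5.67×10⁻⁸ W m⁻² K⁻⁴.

Q ≈ 10800 W

Q = εσA(T⁴ − T_s⁴). T⁴ − T_s⁴ = (623)⁴ − (298)⁴ = 1.51×10^11 − 7.89×10^9 = 1.43×10^11 K⁴.
Q = 0.852 × 5.67×10⁻⁸ × 1.57 × 1.43×10^11 = 10800 W.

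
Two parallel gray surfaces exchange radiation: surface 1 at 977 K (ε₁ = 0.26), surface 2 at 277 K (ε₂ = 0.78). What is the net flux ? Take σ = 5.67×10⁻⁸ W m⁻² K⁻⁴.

q ≈ 12400 W/m²

For two large parallel gray plates, q = σ(T₁⁴ − T₂⁴) / (1/ε₁ + 1/ε₂ − 1).
1/ε₁ + 1/ε₂ − 1 = 1/0.26 + 1/0.78 − 1 = 4.128.
T₁⁴ − T₂⁴ = 9.11×10^11 − 5.89×10^9 = 9.05×10^11 K⁴.
q = 5.67×10⁻⁸ × 9.05×10^11 / 4.128 = 12400 W/m².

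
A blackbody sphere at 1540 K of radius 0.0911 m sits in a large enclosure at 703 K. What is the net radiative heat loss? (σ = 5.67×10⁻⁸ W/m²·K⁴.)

A = 4πr² = 4π × (0.0911)² = 0.104 m².
Q = σA(T⁴ − T_s⁴). T⁴ − T_s⁴ = (1540)⁴ − (703)⁴ = 5.62×10^12 − 2.44×10^11 = 5.38×10^12 K⁴.
Q = 5.67×10⁻⁸ × 0.104 × 5.38×10^12 = 31800 W.

Q ≈ 31800 W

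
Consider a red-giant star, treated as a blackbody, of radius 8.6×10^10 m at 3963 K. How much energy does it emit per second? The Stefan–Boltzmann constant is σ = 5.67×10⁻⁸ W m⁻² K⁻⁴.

P ≈ 1.30×10^30 W

A = 4πr² = 4π × (8.6×10^10)² = 9.29×10^22 m².
P = σAT⁴ = 5.67×10⁻⁸ × 9.29×10^22 × (3963)⁴ = 5.67×10⁻⁸ × 9.29×10^22 × 2.47×10^14.
P = 1.30×10^30 W.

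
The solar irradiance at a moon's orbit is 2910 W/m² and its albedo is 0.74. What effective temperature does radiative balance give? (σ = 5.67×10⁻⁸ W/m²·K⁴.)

T ≈ 240 K

Power absorbed = (1−a)S·πR²; power emitted = 4πR²σT⁴. Equating and cancelling πR²:
T = ((1−a)S / 4σ)^(1/4) = (757 / (4 × 5.67×10⁻⁸))^(1/4) = (3.34×10^9)^(1/4).
T = 240 K.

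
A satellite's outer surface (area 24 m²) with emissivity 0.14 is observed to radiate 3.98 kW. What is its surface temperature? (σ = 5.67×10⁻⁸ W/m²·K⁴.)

From P = εσAT⁴, T = (P / εσA)^(1/4) = (3980 / (0.14 × 5.67×10⁻⁸ × 24.0))^(1/4).
T = (2.09×10^10)^(1/4) = 380 K.

T ≈ 380 K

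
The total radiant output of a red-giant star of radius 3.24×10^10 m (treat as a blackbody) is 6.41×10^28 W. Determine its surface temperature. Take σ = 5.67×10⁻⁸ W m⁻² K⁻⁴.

T ≈ 3040 K

A = 4πr² = 4π × (3.24×10^10)² = 1.32×10^22 m².
From P = σAT⁴, T = (P / σA)^(1/4) = (6.41×10^28 / (5.67×10⁻⁸ × 1.32×10^22))^(1/4).
T = (8.57×10^13)^(1/4) = 3040 K.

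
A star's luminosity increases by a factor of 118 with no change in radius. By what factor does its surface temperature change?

factor ≈ 3.30

P ∝ T⁴ ⇒ T ∝ P^(1/4), so T scales by (118)^(1/4) = 3.30.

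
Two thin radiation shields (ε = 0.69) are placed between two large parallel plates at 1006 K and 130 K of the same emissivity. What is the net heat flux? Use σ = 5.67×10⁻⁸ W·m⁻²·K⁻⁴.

Each of the 3 gaps contributes resistance (2/ε − 1) = 2/0.69 − 1 = 1.899; total = 5.696.
q = σ(T₁⁴ − T₂⁴) / 5.696 = 5.67×10⁻⁸ × 1.02×10^12 / 5.696 = 10200 W/m².

q ≈ 10200 W/m²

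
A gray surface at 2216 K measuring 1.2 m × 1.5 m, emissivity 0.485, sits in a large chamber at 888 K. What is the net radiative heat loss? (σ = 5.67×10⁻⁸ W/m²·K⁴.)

A = 1.2 × 1.5 = 1.80 m².
Q = εσA(T⁴ − T_s⁴). T⁴ − T_s⁴ = (2216)⁴ − (888)⁴ = 2.41×10^13 − 6.22×10^11 = 2.35×10^13 K⁴.
Q = 0.485 × 5.67×10⁻⁸ × 1.80 × 2.35×10^13 = 1.16×10^6 W.

Q ≈ 1.16×10^6 W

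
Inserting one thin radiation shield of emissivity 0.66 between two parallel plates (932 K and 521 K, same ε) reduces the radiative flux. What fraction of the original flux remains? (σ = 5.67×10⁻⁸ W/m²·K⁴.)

ratio ≈ 0.500

With N identical shields there are N+1 = 2 gaps in series, each with the same radiative resistance, so the flux falls to 1/(N+1) of its unshielded value.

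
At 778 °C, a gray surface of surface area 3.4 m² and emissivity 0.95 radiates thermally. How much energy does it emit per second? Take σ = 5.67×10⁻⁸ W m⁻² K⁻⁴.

778 °C = 1051 K.
P = εσAT⁴ = 0.95 × 5.67×10⁻⁸ × 3.40 × (1051)⁴ = 0.95 × 5.67×10⁻⁸ × 3.40 × 1.22×10^12.
P = 2.23×10^5 W.

P ≈ 2.23×10^5 W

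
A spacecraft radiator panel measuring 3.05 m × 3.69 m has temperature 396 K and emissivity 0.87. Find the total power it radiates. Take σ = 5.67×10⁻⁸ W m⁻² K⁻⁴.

A = 3.05 × 3.69 = 11.3 m².
Stefan–Boltzmann: P = εσAT⁴ = 0.87 × 5.67×10⁻⁸ × 11.3 × (396)⁴ = 0.87 × 5.67×10⁻⁸ × 11.3 × 2.46×10^10.
P = 13700 W.

P ≈ 13700 W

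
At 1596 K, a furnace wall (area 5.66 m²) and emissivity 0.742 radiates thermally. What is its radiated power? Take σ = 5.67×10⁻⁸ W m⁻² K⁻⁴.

P ≈ 1.55×10^6 W

P = εσAT⁴ = 0.742 × 5.67×10⁻⁸ × 5.66 × (1596)⁴ = 0.742 × 5.67×10⁻⁸ × 5.66 × 6.49×10^12.
P = 1.55×10^6 W.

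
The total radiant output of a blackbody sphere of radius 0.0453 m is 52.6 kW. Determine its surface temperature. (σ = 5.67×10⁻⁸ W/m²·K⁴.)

A = 4πr² = 4π × (0.0453)² = 0.0258 m².
From P = σAT⁴, T = (P / σA)^(1/4) = (52600 / (5.67×10⁻⁸ × 0.0258))^(1/4).
T = (3.60×10^13)^(1/4) = 2450 K.

T ≈ 2450 K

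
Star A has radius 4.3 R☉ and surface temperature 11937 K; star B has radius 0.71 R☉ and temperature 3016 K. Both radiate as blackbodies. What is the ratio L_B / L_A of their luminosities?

L_B/L_A ≈ 1.11×10^-4

L = 4πR²σT⁴ ∝ R²T⁴, so L_B/L_A = (0.71/4.3)² × (3016/11937)⁴ = 0.0273 × 4.08×10^-3 = 1.11×10^-4.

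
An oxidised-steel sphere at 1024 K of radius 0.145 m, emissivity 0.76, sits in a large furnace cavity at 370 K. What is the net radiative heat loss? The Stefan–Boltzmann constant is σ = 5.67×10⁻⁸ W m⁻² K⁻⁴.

A = 4πr² = 4π × (0.145)² = 0.264 m².
Q = εσA(T⁴ − T_s⁴). T⁴ − T_s⁴ = (1024)⁴ − (370)⁴ = 1.10×10^12 − 1.87×10^10 = 1.08×10^12 K⁴.
Q = 0.76 × 5.67×10⁻⁸ × 0.264 × 1.08×10^12 = 12300 W.

Q ≈ 12300 W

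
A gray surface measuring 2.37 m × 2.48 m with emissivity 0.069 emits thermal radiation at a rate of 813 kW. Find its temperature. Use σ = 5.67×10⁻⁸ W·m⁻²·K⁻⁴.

A = 2.37 × 2.48 = 5.88 m².
From P = εσAT⁴, T = (P / εσA)^(1/4) = (8.13×10^5 / (0.069 × 5.67×10⁻⁸ × 5.88))^(1/4).
T = (3.54×10^13)^(1/4) = 2440 K.

T ≈ 2440 K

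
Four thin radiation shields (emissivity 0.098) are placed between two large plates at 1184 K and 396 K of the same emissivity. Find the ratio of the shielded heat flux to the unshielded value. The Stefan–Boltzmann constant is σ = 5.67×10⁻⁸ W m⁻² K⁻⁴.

ratio ≈ 0.200

With N identical shields there are N+1 = 5 gaps in series, each with the same radiative resistance, so the flux falls to 1/(N+1) of its unshielded value.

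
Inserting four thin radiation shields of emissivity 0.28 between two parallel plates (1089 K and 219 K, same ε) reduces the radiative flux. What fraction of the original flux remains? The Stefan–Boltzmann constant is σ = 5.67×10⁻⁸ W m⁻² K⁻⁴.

ratio ≈ 0.200

With N identical shields there are N+1 = 5 gaps in series, each with the same radiative resistance, so the flux falls to 1/(N+1) of its unshielded value.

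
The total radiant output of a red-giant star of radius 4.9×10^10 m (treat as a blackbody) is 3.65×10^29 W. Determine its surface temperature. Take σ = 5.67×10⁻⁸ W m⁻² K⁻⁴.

T ≈ 3820 K

A = 4πr² = 4π × (4.9×10^10)² = 3.02×10^22 m².
From P = σAT⁴, T = (P / σA)^(1/4) = (3.65×10^29 / (5.67×10⁻⁸ × 3.02×10^22))^(1/4).
T = (2.13×10^14)^(1/4) = 3820 K.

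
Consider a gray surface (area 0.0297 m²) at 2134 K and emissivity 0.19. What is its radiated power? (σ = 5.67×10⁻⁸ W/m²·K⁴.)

P ≈ 6640 W

P = εσAT⁴ = 0.19 × 5.67×10⁻⁸ × 0.0297 × (2134)⁴ = 0.19 × 5.67×10⁻⁸ × 0.0297 × 2.07×10^13.
P = 6640 W.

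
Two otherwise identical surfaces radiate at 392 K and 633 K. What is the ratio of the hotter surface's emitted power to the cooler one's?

ratio ≈ 6.80

P ∝ T⁴, so the ratio is (633/392)⁴ = (1.615)⁴ = 6.80.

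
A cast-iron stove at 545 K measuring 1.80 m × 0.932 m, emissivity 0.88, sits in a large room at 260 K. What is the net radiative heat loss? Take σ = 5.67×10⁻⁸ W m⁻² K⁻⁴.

A = 1.80 × 0.932 = 1.68 m².
Q = εσA(T⁴ − T_s⁴). T⁴ − T_s⁴ = (545)⁴ − (260)⁴ = 8.82×10^10 − 4.57×10^9 = 8.37×10^10 K⁴.
Q = 0.88 × 5.67×10⁻⁸ × 1.68 × 8.37×10^10 = 7000 W.

Q ≈ 7000 W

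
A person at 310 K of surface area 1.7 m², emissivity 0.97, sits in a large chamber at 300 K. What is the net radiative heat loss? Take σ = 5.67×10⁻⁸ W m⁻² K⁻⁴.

Q ≈ 106 W

Q = εσA(T⁴ − T_s⁴). T⁴ − T_s⁴ = (310)⁴ − (300)⁴ = 9.24×10^9 − 8.10×10^9 = 1.14×10^9 K⁴.
Q = 0.97 × 5.67×10⁻⁸ × 1.70 × 1.14×10^9 = 106 W.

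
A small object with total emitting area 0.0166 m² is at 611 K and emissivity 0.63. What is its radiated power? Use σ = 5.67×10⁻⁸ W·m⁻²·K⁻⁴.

P = εσAT⁴ = 0.63 × 5.67×10⁻⁸ × 0.0166 × (611)⁴ = 0.63 × 5.67×10⁻⁸ × 0.0166 × 1.39×10^11.
P = 82.6 W.

P ≈ 82.6 W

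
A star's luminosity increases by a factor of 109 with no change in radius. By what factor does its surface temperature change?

factor ≈ 3.23

P ∝ T⁴ ⇒ T ∝ P^(1/4), so T scales by (109)^(1/4) = 3.23.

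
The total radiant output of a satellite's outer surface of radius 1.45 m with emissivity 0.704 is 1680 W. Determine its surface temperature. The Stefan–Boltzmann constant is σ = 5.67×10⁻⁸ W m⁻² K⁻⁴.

T ≈ 200 K

A = 4πr² = 4π × (1.45)² = 26.4 m².
From P = εσAT⁴, T = (P / εσA)^(1/4) = (1680 / (0.704 × 5.67×10⁻⁸ × 26.4))^(1/4).
T = (1.59×10^9)^(1/4) = 200 K.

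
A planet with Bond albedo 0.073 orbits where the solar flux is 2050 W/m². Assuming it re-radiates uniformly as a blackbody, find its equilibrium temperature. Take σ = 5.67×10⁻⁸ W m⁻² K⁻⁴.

Power absorbed = (1−a)S·πR²; power emitted = 4πR²σT⁴. Equating and cancelling πR²:
T = ((1−a)S / 4σ)^(1/4) = (1900 / (4 × 5.67×10⁻⁸))^(1/4) = (8.38×10^9)^(1/4).
T = 303 K.

T ≈ 303 K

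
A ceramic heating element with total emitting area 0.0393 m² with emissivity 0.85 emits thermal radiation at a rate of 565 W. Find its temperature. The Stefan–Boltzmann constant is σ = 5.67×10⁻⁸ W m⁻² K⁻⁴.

T ≈ 739 K

From P = εσAT⁴, T = (P / εσA)^(1/4) = (565 / (0.85 × 5.67×10⁻⁸ × 0.0393))^(1/4).
T = (2.98×10^11)^(1/4) = 739 K.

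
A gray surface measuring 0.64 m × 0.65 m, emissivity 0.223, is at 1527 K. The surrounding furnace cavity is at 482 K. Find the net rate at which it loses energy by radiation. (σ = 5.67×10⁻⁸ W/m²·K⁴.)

A = 0.64 × 0.65 = 0.416 m².
Q = εσA(T⁴ − T_s⁴). T⁴ − T_s⁴ = (1527)⁴ − (482)⁴ = 5.44×10^12 − 5.40×10^10 = 5.38×10^12 K⁴.
Q = 0.223 × 5.67×10⁻⁸ × 0.416 × 5.38×10^12 = 28300 W.

Q ≈ 28300 W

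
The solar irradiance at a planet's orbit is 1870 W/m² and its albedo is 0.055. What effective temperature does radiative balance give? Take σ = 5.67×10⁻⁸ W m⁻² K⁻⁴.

T ≈ 297 K

Power absorbed = (1−a)S·πR²; power emitted = 4πR²σT⁴. Equating and cancelling πR²:
T = ((1−a)S / 4σ)^(1/4) = (1770 / (4 × 5.67×10⁻⁸))^(1/4) = (7.79×10^9)^(1/4).
T = 297 K.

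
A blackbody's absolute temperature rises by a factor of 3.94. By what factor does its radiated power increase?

factor ≈ 241

P ∝ T⁴, so the power scales as (3.94)⁴ = 241.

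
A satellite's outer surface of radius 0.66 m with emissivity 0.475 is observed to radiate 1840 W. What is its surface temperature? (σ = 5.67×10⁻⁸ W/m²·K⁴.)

A = 4πr² = 4π × (0.66)² = 5.47 m².
From P = εσAT⁴, T = (P / εσA)^(1/4) = (1840 / (0.475 × 5.67×10⁻⁸ × 5.47))^(1/4).
T = (1.25×10^10)^(1/4) = 334 K.

T ≈ 334 K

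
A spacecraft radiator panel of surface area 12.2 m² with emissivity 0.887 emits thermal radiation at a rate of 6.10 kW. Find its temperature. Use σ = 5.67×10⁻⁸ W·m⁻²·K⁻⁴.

T ≈ 316 K

From P = εσAT⁴, T = (P / εσA)^(1/4) = (6100 / (0.887 × 5.67×10⁻⁸ × 12.2))^(1/4).
T = (9.94×10^9)^(1/4) = 316 K.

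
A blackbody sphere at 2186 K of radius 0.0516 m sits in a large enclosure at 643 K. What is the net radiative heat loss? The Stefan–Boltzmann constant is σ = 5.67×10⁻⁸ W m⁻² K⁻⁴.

A = 4πr² = 4π × (0.0516)² = 0.0335 m².
Q = σA(T⁴ − T_s⁴). T⁴ − T_s⁴ = (2186)⁴ − (643)⁴ = 2.28×10^13 − 1.71×10^11 = 2.27×10^13 K⁴.
Q = 5.67×10⁻⁸ × 0.0335 × 2.27×10^13 = 43000 W.

Q ≈ 43000 W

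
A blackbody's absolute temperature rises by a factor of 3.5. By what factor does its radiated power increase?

factor ≈ 150

P ∝ T⁴, so the power scales as (3.5)⁴ = 150.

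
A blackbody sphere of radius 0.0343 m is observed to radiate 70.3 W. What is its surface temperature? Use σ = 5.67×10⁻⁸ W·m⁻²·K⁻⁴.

A = 4πr² = 4π × (0.0343)² = 0.0148 m².
From P = σAT⁴, T = (P / σA)^(1/4) = (70.3 / (5.67×10⁻⁸ × 0.0148))^(1/4).
T = (8.39×10^10)^(1/4) = 538 K.

T ≈ 538 K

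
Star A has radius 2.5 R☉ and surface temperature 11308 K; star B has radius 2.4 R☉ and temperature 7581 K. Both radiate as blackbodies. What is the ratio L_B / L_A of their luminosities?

L = 4πR²σT⁴ ∝ R²T⁴, so L_B/L_A = (2.4/2.5)² × (7581/11308)⁴ = 0.922 × 0.202 = 0.186.

L_B/L_A ≈ 0.186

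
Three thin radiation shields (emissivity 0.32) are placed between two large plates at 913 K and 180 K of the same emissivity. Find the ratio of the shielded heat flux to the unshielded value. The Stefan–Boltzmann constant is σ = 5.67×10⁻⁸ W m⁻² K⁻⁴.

ratio ≈ 0.250

With N identical shields there are N+1 = 4 gaps in series, each with the same radiative resistance, so the flux falls to 1/(N+1) of its unshielded value.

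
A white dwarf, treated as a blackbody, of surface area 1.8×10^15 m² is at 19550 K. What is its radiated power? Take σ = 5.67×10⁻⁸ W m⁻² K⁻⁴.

P = σAT⁴ = 5.67×10⁻⁸ × 1.80×10^15 × (19550)⁴ = 5.67×10⁻⁸ × 1.80×10^15 × 1.46×10^17.
P = 1.49×10^25 W.

P ≈ 1.49×10^25 W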